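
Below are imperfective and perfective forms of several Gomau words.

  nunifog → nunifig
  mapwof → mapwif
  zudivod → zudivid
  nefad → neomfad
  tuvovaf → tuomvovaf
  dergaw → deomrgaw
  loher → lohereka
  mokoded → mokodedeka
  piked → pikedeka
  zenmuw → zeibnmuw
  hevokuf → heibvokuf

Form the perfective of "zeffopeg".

zudivod and nefad both end in -d yet inflect differently (zudivid, neomfad), so the final letter is not what conditions the rule; the last vowel is.
"zeffopeg" has last vowel 'e'. The stems whose last vowel is 'e' (loher → lohereka, mokoded → mokodedeka, piked → pikedeka) add -eka.
The other patterns: stems whose last vowel is 'o' change the last vowel to 'i'; stems whose last vowel is 'a' insert -om- after the first vowel; stems whose last vowel is 'u' insert -ib- after the first vowel.
So zeffopeg → zeffopegeka.

zeffopegeka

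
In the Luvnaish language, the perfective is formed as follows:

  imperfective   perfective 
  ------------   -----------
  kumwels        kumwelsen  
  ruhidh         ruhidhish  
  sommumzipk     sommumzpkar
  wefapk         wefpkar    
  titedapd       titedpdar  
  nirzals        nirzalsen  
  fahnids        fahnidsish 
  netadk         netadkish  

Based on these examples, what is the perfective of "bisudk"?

bisudkish

netadk and wefapk both end in -k yet inflect differently (netadkish, wefpkar), so the final letter is not what conditions the rule; the second-to-last letter is.
"bisudk" has second-to-last letter 'd'. The stems whose second-to-last letter is 'd' (netadk → netadkish, fahnids → fahnidsish, ruhidh → ruhidhish) add -ish.
So bisudk → bisudkish.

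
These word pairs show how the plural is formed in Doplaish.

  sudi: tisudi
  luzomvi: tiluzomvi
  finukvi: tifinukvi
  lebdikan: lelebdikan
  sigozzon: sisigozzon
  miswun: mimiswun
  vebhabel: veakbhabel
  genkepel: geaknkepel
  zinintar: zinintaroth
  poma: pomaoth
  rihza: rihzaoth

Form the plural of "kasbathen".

kakasbathen

"kasbathen" ends in -n. The stems ending in -n (lebdikan → lelebdikan, sigozzon → sisigozzon, miswun → mimiswun) repeat the first consonant+vowel as a prefix.
So kasbathen → kakasbathen.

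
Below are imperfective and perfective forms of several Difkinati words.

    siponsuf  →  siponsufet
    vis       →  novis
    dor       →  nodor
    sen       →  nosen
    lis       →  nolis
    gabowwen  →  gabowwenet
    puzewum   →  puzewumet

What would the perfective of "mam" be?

nomam

sen and gabowwen both end in -n yet inflect differently (nosen, gabowwenet), so the final letter is not what conditions the rule; the number of vowels is.
"mam" has 1 vowel. The stems with 1 vowel (dor → nodor, lis → nolis, sen → nosen) add the prefix no-.
So mam → nomam.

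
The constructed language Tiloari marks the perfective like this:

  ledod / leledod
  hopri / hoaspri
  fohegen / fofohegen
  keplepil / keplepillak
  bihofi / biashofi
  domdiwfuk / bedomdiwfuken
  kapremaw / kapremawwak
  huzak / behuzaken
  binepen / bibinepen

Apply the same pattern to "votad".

vovotad

"votad" ends in -d. The one such stem in the data (ledod → leledod) repeats the first consonant+vowel as a prefix (as do fohegen, binepen), so the same rule applies.
The other patterns: stems ending in -k add be- … -en around the stem; stems ending in -l or -w double the final consonant and add -ak; stems ending in -i insert -as- after the first vowel.
So votad → vovotad.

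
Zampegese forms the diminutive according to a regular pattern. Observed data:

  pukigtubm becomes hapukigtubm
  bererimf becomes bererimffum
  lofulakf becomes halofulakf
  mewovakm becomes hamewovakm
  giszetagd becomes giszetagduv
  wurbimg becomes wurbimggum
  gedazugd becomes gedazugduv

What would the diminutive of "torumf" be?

"torumf" has second-to-last letter 'm'. The stems whose second-to-last letter is 'm' (wurbimg → wurbimggum, bererimf → bererimffum) double the final consonant and add -um.
So torumf → torumffum.

torumffum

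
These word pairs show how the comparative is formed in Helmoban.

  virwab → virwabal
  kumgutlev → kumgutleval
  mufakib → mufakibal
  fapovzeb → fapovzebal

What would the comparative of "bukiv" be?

bukival

Every pair shown (virwab → virwabal, kumgutlev → kumgutleval, mufakib → mufakibal, …) follows the same rule: add -al.
So bukiv → bukival.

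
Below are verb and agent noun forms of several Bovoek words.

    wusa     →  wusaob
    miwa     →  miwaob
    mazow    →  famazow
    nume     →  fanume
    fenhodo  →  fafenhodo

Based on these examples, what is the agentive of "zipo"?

"zipo" ends in -o. The one such stem in the data (fenhodo → fafenhodo) adds the prefix fa-, so the same rule applies.
So zipo → fazipo.

fazipo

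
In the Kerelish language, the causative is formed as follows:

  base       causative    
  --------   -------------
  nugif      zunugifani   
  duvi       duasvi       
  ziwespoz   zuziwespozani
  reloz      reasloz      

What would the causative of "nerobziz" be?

ziwespoz and reloz both end in -z yet inflect differently (zuziwespozani, reasloz), so the final letter is not what conditions the rule; the first letter is.
"nerobziz" begins with n-. The one such stem in the data (nugif → zunugifani) adds zu- … -ani around the stem, so the same rule applies.
So nerobziz → zunerobzizani.

zunerobzizani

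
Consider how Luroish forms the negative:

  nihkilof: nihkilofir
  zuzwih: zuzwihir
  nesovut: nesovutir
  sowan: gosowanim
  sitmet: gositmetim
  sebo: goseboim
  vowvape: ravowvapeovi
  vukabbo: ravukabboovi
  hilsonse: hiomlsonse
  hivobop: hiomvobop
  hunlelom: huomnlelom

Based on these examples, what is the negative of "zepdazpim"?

nesovut and sitmet both end in -t yet inflect differently (nesovutir, gositmetim), so the final letter is not what conditions the rule; the first letter is.
"zepdazpim" begins with z-. The one such stem in the data (zuzwih → zuzwihir) adds -ir, so the same rule applies.
The other patterns: stems beginning with s- add go- … -im around the stem; stems beginning with v- add ra- … -ovi around the stem; stems beginning with h- insert -om- after the first vowel.
So zepdazpim → zepdazpimir.

zepdazpimir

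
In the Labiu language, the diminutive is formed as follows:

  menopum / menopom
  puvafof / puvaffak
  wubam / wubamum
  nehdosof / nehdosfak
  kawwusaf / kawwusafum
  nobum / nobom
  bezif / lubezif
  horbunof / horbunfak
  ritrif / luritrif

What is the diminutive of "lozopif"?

puvafof and kawwusaf both end in -f yet inflect differently (puvaffak, kawwusafum), so the final letter is not what conditions the rule; the last vowel is.
"lozopif" has last vowel 'i'. The stems whose last vowel is 'i' (bezif → lubezif, ritrif → luritrif) add the prefix lu-.
The other patterns: stems whose last vowel is 'u' change the last vowel to 'o'; stems whose last vowel is 'o' delete the last vowel and add -ak; stems whose last vowel is 'a' add -um.
So lozopif → lulozopif.

lulozopif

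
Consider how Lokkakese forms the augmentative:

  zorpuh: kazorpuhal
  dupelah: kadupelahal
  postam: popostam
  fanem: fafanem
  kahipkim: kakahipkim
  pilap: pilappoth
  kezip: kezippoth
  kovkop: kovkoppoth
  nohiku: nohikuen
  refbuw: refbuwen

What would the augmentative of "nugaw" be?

dupelah and postam both have last vowel 'a' yet inflect differently (kadupelahal, popostam), so the last vowel is not what conditions the rule; the final letter is.
"nugaw" ends in -w. The one such stem in the data (refbuw → refbuwen) adds -en, so the same rule applies.
The other patterns: stems ending in -h add ka- … -al around the stem; stems ending in -m repeat the first consonant+vowel as a prefix; stems ending in -p double the final consonant and add -oth.
So nugaw → nugawen.

nugawen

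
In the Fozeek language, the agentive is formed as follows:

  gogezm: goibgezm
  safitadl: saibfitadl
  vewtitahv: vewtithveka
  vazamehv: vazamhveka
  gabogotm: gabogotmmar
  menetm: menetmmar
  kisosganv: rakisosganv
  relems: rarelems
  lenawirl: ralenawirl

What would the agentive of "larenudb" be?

laibrenudb

"larenudb" has second-to-last letter 'd'. The one such stem in the data (safitadl → saibfitadl) inserts -ib- after the first vowel (as does gogezm), so the same rule applies.
The other patterns: stems whose second-to-last letter is 'h' delete the last vowel and add -eka; stems whose second-to-last letter is 't' double the final consonant and add -ar; stems whose second-to-last letter is 'm', 'n' or 'r' add the prefix ra-.
So larenudb → laibrenudb.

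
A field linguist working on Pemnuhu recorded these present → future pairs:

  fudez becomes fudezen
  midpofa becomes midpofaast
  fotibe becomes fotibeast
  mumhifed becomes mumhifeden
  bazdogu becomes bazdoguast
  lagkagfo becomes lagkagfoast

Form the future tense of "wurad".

wuraden

fotibe and mumhifed both have last vowel 'e' yet inflect differently (fotibeast, mumhifeden), so the last vowel is not what conditions the rule; whether the stem ends in a vowel or a consonant is.
"wurad" ends in a consonant. The stems ending in a consonant (mumhifed → mumhifeden, fudez → fudezen) add -en.
So wurad → wuraden.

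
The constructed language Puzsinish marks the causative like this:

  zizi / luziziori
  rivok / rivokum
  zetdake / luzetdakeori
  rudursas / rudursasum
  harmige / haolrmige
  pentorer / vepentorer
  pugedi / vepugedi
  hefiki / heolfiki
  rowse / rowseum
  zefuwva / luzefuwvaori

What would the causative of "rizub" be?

zetdake and rowse both end in -e yet inflect differently (luzetdakeori, rowseum), so the final letter is not what conditions the rule; the first letter is.
"rizub" begins with r-. The stems beginning with r- (rowse → rowseum, rudursas → rudursasum, rivok → rivokum) add -um.
The other patterns: stems beginning with z- add lu- … -ori around the stem; stems beginning with p- add the prefix ve-; stems beginning with h- insert -ol- after the first vowel.
So rizub → rizubum.

rizubum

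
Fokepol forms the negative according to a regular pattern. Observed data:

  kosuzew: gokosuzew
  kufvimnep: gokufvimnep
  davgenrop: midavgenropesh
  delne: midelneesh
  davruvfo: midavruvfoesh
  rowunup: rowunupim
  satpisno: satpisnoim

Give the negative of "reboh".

"reboh" begins with r-. The one such stem in the data (rowunup → rowunupim) adds -im, so the same rule applies.
The other patterns: stems beginning with k- add the prefix go-; stems beginning with d- add mi- … -esh around the stem.
So reboh → rebohim.

rebohim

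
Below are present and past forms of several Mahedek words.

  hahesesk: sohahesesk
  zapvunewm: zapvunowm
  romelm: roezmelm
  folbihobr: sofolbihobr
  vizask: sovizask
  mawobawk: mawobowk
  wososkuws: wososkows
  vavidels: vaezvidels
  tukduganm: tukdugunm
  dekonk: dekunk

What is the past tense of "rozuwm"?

rozowm

wososkuws and vavidels both end in -s yet inflect differently (wososkows, vaezvidels), so the final letter is not what conditions the rule; the second-to-last letter is.
"rozuwm" has second-to-last letter 'w'. The stems whose second-to-last letter is 'w' (mawobawk → mawobowk, wososkuws → wososkows, zapvunewm → zapvunowm) change the last vowel to 'o'.
So rozuwm → rozowm.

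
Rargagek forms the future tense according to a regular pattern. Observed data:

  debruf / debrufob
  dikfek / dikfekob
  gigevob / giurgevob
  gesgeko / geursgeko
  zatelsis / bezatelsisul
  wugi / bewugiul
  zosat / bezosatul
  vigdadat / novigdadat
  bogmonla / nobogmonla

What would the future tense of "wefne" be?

zosat and vigdadat both end in -t yet inflect differently (bezosatul, novigdadat), so the final letter is not what conditions the rule; the first letter is.
"wefne" begins with w-. The one such stem in the data (wugi → bewugiul) adds be- … -ul around the stem, so the same rule applies.
The other patterns: stems beginning with d- add -ob; stems beginning with g- insert -ur- after the first vowel; stems beginning with b- or v- add the prefix no-.
So wefne → bewefneul.

bewefneul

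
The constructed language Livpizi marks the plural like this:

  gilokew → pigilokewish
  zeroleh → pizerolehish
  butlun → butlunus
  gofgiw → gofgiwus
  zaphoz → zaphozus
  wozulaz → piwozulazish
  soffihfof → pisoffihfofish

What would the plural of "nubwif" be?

wozulaz and zaphoz both end in -z yet inflect differently (piwozulazish, zaphozus), so the final letter is not what conditions the rule; the number of vowels is.
"nubwif" has 2 vowels. The stems with 2 vowels (zaphoz → zaphozus, gofgiw → gofgiwus, butlun → butlunus) add -us.
The other pattern: stems with 3 vowels add pi- … -ish around the stem.
So nubwif → nubwifus.

nubwifus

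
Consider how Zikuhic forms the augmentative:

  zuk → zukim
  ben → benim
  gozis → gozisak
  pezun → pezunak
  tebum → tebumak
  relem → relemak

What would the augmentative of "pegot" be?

pegotak

"pegot" has 2 vowels. The stems with 2 vowels (gozis → gozisak, pezun → pezunak, tebum → tebumak) add -ak.
The other pattern: stems with 1 vowel add -im.
So pegot → pegotak.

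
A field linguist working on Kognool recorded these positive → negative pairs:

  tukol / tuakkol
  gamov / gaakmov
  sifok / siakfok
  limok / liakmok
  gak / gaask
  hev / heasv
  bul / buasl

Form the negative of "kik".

hev and gamov both end in -v yet inflect differently (heasv, gaakmov), so the final letter is not what conditions the rule; the number of vowels is.
"kik" has 1 vowel. The stems with 1 vowel (bul → buasl, gak → gaask, hev → heasv) insert -as- after the first vowel.
The other pattern: stems with 2 vowels insert -ak- after the first vowel.
So kik → kiask.

kiask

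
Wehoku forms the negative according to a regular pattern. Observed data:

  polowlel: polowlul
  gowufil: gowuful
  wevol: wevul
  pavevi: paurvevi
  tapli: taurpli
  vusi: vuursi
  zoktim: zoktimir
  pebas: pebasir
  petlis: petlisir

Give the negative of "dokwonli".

"dokwonli" ends in -i. The stems ending in -i (pavevi → paurvevi, tapli → taurpli, vusi → vuursi) insert -ur- after the first vowel.
So dokwonli → dourkwonli.

dourkwonli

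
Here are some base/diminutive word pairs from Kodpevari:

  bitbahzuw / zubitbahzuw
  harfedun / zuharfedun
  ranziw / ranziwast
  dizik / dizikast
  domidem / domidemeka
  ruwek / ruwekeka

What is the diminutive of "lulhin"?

"lulhin" has last vowel 'i'. The stems whose last vowel is 'i' (dizik → dizikast, ranziw → ranziwast) add -ast.
So lulhin → lulhinast.

lulhinast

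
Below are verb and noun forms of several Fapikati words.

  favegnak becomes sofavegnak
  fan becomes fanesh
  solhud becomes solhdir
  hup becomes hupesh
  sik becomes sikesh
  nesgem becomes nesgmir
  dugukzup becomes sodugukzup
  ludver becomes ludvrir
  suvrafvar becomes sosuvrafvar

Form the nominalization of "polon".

polnir

"polon" has 2 vowels. The stems with 2 vowels (ludver → ludvrir, solhud → solhdir, nesgem → nesgmir) delete the last vowel and add -ir.
So polon → polnir.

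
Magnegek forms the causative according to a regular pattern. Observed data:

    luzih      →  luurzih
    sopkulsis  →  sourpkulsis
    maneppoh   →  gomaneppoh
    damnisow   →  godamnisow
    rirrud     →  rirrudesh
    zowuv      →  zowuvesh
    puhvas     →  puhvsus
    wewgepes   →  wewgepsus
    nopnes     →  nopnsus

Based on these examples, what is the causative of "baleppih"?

luzih and maneppoh both end in -h yet inflect differently (luurzih, gomaneppoh), so the final letter is not what conditions the rule; the last vowel is.
"baleppih" has last vowel 'i'. The stems whose last vowel is 'i' (luzih → luurzih, sopkulsis → sourpkulsis) insert -ur- after the first vowel.
The other patterns: stems whose last vowel is 'o' add the prefix go-; stems whose last vowel is 'u' add -esh; stems whose last vowel is 'a' or 'e' delete the last vowel and add -us.
So baleppih → baurleppih.

baurleppih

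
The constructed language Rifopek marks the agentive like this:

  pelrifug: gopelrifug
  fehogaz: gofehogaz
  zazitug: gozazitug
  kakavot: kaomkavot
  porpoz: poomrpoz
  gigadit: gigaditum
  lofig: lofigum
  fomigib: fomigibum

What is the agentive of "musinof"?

muomsinof

fehogaz and porpoz both end in -z yet inflect differently (gofehogaz, poomrpoz), so the final letter is not what conditions the rule; the last vowel is.
"musinof" has last vowel 'o'. The stems whose last vowel is 'o' (kakavot → kaomkavot, porpoz → poomrpoz) insert -om- after the first vowel.
The other patterns: stems whose last vowel is 'a' or 'u' add the prefix go-; stems whose last vowel is 'i' add -um.
So musinof → muomsinof.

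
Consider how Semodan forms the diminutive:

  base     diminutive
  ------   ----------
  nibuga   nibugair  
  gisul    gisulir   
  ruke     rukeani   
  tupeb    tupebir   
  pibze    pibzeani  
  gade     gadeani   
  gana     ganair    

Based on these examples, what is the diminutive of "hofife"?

hofifeani

"hofife" ends in -e. The stems ending in -e (gade → gadeani, ruke → rukeani, pibze → pibzeani) add -ani.
So hofife → hofifeani.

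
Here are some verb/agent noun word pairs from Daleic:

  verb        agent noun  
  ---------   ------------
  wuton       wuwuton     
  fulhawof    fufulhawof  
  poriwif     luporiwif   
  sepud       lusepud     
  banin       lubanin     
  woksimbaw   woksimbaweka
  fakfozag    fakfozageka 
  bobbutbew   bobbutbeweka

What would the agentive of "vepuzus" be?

"vepuzus" has last vowel 'u'. The one such stem in the data (sepud → lusepud) adds the prefix lu-, so the same rule applies.
The other patterns: stems whose last vowel is 'o' repeat the first consonant+vowel as a prefix; stems whose last vowel is 'a' or 'e' add -eka.
So vepuzus → luvepuzus.

luvepuzus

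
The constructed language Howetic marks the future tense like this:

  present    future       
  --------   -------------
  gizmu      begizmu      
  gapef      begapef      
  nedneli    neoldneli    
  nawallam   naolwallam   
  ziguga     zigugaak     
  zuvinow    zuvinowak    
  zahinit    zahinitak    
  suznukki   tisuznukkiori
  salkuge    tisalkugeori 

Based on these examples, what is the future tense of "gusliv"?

nedneli and suznukki both end in -i yet inflect differently (neoldneli, tisuznukkiori), so the final letter is not what conditions the rule; the first letter is.
"gusliv" begins with g-. The stems beginning with g- (gizmu → begizmu, gapef → begapef) add the prefix be-.
So gusliv → begusliv.

begusliv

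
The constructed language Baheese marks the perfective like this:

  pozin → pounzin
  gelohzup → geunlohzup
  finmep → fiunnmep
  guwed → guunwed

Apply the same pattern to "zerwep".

Every pair shown (pozin → pounzin, gelohzup → geunlohzup, finmep → fiunnmep, …) follows the same rule: insert -un- after the first vowel.
So zerwep → zeunrwep.

zeunrwep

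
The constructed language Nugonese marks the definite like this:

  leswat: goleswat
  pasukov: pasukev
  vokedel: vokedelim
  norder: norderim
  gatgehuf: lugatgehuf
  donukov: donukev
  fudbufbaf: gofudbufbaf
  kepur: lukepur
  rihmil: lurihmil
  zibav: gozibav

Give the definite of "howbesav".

gohowbesav

pasukov and zibav both end in -v yet inflect differently (pasukev, gozibav), so the final letter is not what conditions the rule; the last vowel is.
"howbesav" has last vowel 'a'. The stems whose last vowel is 'a' (leswat → goleswat, fudbufbaf → gofudbufbaf, zibav → gozibav) add the prefix go-.
The other patterns: stems whose last vowel is 'o' change the last vowel to 'e'; stems whose last vowel is 'e' add -im; stems whose last vowel is 'i' or 'u' add the prefix lu-.
So howbesav → gohowbesav.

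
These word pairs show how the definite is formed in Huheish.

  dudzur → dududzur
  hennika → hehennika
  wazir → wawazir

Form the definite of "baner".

babaner

Every pair shown (dudzur → dududzur, hennika → hehennika, wazir → wawazir) follows the same rule: repeat the first consonant+vowel as a prefix.
So baner → babaner.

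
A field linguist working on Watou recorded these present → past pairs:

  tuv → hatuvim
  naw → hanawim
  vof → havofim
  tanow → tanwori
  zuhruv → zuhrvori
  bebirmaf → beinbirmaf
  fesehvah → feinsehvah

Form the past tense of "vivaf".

vivfori

naw and tanow both end in -w yet inflect differently (hanawim, tanwori), so the final letter is not what conditions the rule; the number of vowels is.
"vivaf" has 2 vowels. The stems with 2 vowels (tanow → tanwori, zuhruv → zuhrvori) delete the last vowel and add -ori.
So vivaf → vivfori.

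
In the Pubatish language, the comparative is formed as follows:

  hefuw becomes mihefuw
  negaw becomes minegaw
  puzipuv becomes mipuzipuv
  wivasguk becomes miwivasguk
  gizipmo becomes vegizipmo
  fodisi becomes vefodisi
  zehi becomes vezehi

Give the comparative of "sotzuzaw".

"sotzuzaw" ends in a consonant. The stems ending in a consonant (hefuw → mihefuw, negaw → minegaw, puzipuv → mipuzipuv) add the prefix mi-.
So sotzuzaw → misotzuzaw.

misotzuzaw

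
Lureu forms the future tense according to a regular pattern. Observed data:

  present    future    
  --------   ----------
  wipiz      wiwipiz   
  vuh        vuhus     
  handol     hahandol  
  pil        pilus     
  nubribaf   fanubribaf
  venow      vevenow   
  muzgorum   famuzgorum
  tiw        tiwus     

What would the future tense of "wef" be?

wefus

"wef" has 1 vowel. The stems with 1 vowel (tiw → tiwus, vuh → vuhus, pil → pilus) add -us.
The other patterns: stems with 2 vowels repeat the first consonant+vowel as a prefix; stems with 3 vowels add the prefix fa-.
So wef → wefus.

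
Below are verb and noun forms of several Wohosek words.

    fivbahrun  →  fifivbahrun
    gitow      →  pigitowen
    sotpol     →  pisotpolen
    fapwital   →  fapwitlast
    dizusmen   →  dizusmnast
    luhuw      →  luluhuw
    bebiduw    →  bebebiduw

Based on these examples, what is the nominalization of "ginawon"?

luhuw and gitow both end in -w yet inflect differently (luluhuw, pigitowen), so the final letter is not what conditions the rule; the last vowel is.
"ginawon" has last vowel 'o'. The stems whose last vowel is 'o' (gitow → pigitowen, sotpol → pisotpolen) add pi- … -en around the stem.
The other patterns: stems whose last vowel is 'u' repeat the first consonant+vowel as a prefix; stems whose last vowel is 'a' or 'e' delete the last vowel and add -ast.
So ginawon → piginawonen.

piginawonen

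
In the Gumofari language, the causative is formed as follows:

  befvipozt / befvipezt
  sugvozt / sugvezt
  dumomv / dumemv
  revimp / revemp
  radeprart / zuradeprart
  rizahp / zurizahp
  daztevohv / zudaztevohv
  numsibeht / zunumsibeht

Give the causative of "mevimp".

befvipozt and radeprart both end in -t yet inflect differently (befvipezt, zuradeprart), so the final letter is not what conditions the rule; the second-to-last letter is.
"mevimp" has second-to-last letter 'm'. The stems whose second-to-last letter is 'm' (dumomv → dumemv, revimp → revemp) change the last vowel to 'e'.
So mevimp → mevemp.

mevemp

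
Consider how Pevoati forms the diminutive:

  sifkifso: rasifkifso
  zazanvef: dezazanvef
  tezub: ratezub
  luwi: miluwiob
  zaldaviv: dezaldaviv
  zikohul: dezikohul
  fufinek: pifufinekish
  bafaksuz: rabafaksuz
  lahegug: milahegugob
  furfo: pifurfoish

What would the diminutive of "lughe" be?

furfo and sifkifso both end in -o yet inflect differently (pifurfoish, rasifkifso), so the final letter is not what conditions the rule; the first letter is.
"lughe" begins with l-. The stems beginning with l- (luwi → miluwiob, lahegug → milahegugob) add mi- … -ob around the stem.
So lughe → milugheob.

milugheob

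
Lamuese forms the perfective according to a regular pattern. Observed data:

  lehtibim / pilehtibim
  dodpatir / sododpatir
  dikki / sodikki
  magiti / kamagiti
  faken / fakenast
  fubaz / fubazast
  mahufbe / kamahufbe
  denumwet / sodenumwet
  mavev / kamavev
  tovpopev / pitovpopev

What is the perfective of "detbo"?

sodetbo

dikki and magiti both end in -i yet inflect differently (sodikki, kamagiti), so the final letter is not what conditions the rule; the first letter is.
"detbo" begins with d-. The stems beginning with d- (denumwet → sodenumwet, dikki → sodikki, dodpatir → sododpatir) add the prefix so-.
The other patterns: stems beginning with m- add the prefix ka-; stems beginning with f- add -ast; stems beginning with l- or t- add the prefix pi-.
So detbo → sodetbo.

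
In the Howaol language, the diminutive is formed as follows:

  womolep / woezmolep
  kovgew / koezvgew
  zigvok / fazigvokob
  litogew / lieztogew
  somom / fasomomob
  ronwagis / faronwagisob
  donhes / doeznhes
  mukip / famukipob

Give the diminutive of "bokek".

boezkek

womolep and mukip both end in -p yet inflect differently (woezmolep, famukipob), so the final letter is not what conditions the rule; the last vowel is.
"bokek" has last vowel 'e'. The stems whose last vowel is 'e' (womolep → woezmolep, donhes → doeznhes, litogew → lieztogew) insert -ez- after the first vowel.
So bokek → boezkek.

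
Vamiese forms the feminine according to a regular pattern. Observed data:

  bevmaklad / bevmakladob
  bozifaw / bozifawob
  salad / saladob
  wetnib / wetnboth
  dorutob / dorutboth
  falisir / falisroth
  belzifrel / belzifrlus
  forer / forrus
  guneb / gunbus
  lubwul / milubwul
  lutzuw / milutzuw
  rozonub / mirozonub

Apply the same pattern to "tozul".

falisir and forer both end in -r yet inflect differently (falisroth, forrus), so the final letter is not what conditions the rule; the last vowel is.
"tozul" has last vowel 'u'. The stems whose last vowel is 'u' (lubwul → milubwul, lutzuw → milutzuw, rozonub → mirozonub) add the prefix mi-.
The other patterns: stems whose last vowel is 'a' add -ob; stems whose last vowel is 'i' or 'o' delete the last vowel and add -oth; stems whose last vowel is 'e' delete the last vowel and add -us.
So tozul → mitozul.

mitozul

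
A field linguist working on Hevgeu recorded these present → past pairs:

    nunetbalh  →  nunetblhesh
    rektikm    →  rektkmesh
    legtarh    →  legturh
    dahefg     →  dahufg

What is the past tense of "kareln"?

karlnesh

nunetbalh and legtarh both end in -h yet inflect differently (nunetblhesh, legturh), so the final letter is not what conditions the rule; the second-to-last letter is.
"kareln" has second-to-last letter 'l'. The one such stem in the data (nunetbalh → nunetblhesh) deletes the last vowel and adds -esh (as does rektikm), so the same rule applies.
The other pattern: stems whose second-to-last letter is 'f' or 'r' change the last vowel to 'u'.
So kareln → karlnesh.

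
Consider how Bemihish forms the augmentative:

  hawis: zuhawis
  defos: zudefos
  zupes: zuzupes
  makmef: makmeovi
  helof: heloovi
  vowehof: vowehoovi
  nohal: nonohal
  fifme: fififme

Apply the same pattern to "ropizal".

"ropizal" ends in -l. The one such stem in the data (nohal → nonohal) repeats the first consonant+vowel as a prefix (as does fifme), so the same rule applies.
So ropizal → roropizal.

roropizal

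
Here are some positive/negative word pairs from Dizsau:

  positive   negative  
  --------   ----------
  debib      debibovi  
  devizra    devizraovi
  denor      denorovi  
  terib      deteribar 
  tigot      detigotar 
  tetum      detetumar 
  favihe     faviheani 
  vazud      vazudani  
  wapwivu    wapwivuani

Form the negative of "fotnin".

fotninani

"fotnin" begins with f-. The one such stem in the data (favihe → faviheani) adds -ani, so the same rule applies.
The other patterns: stems beginning with d- add -ovi; stems beginning with t- add de- … -ar around the stem.
So fotnin → fotninani.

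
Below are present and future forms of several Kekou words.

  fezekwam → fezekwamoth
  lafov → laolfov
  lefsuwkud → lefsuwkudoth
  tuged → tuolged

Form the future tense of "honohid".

honohidoth

lefsuwkud and tuged both end in -d yet inflect differently (lefsuwkudoth, tuolged), so the final letter is not what conditions the rule; the number of vowels is.
"honohid" has 3 vowels. The stems with 3 vowels (lefsuwkud → lefsuwkudoth, fezekwam → fezekwamoth) add -oth.
So honohid → honohidoth.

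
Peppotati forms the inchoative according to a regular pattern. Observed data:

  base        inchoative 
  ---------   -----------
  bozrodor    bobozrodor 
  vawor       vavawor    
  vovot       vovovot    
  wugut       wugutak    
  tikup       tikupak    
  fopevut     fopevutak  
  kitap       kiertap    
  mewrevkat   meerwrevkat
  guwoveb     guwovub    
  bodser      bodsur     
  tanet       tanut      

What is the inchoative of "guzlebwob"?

guguzlebwob

"guzlebwob" has last vowel 'o'. The stems whose last vowel is 'o' (bozrodor → bobozrodor, vawor → vavawor, vovot → vovovot) repeat the first consonant+vowel as a prefix.
So guzlebwob → guguzlebwob.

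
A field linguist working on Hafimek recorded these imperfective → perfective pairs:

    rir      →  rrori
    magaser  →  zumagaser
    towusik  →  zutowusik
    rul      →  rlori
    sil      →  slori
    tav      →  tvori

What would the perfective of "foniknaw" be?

zufoniknaw

"foniknaw" has 3 vowels. The stems with 3 vowels (magaser → zumagaser, towusik → zutowusik) add the prefix zu-.
So foniknaw → zufoniknaw.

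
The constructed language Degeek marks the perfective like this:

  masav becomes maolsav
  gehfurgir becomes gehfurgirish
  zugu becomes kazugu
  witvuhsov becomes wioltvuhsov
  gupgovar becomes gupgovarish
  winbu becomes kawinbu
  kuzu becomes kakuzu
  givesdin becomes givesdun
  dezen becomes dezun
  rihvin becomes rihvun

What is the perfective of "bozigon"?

bozigun

"bozigon" ends in -n. The stems ending in -n (rihvin → rihvun, givesdin → givesdun, dezen → dezun) change the last vowel to 'u'.
So bozigon → bozigun.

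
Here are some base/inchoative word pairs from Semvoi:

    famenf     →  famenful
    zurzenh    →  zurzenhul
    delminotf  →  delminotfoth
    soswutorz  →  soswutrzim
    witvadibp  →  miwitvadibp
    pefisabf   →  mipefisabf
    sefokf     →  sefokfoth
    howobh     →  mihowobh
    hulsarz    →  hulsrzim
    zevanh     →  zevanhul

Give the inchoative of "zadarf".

zurzenh and howobh both end in -h yet inflect differently (zurzenhul, mihowobh), so the final letter is not what conditions the rule; the second-to-last letter is.
"zadarf" has second-to-last letter 'r'. The stems whose second-to-last letter is 'r' (hulsarz → hulsrzim, soswutorz → soswutrzim) delete the last vowel and add -im.
The other patterns: stems whose second-to-last letter is 'n' add -ul; stems whose second-to-last letter is 'b' add the prefix mi-; stems whose second-to-last letter is 'k' or 't' add -oth.
So zadarf → zadrfim.

zadrfim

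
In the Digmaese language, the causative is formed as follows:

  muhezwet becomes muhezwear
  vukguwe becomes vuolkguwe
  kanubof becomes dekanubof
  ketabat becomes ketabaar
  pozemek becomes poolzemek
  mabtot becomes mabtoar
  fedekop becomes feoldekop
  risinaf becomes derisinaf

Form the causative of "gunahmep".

"gunahmep" ends in -p. The one such stem in the data (fedekop → feoldekop) inserts -ol- after the first vowel (as do pozemek, vukguwe), so the same rule applies.
The other patterns: stems ending in -t drop the final letter and add -ar; stems ending in -f add the prefix de-.
So gunahmep → guolnahmep.

guolnahmep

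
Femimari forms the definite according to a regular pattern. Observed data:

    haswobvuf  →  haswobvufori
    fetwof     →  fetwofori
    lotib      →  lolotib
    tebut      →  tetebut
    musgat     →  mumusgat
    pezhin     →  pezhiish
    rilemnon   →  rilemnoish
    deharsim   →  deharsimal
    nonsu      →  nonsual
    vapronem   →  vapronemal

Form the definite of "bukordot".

bubukordot

haswobvuf and tebut both have last vowel 'u' yet inflect differently (haswobvufori, tetebut), so the last vowel is not what conditions the rule; the final letter is.
"bukordot" ends in -t. The stems ending in -t (tebut → tetebut, musgat → mumusgat) repeat the first consonant+vowel as a prefix.
The other patterns: stems ending in -f add -ori; stems ending in -n drop the final letter and add -ish; stems ending in -m or -u add -al.
So bukordot → bubukordot.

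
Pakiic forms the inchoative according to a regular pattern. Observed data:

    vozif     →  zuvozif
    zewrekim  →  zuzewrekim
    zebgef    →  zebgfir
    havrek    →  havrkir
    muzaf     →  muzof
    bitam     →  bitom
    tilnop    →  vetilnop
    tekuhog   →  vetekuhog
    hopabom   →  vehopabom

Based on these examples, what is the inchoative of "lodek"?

lodkir

"lodek" has last vowel 'e'. The stems whose last vowel is 'e' (zebgef → zebgfir, havrek → havrkir) delete the last vowel and add -ir.
So lodek → lodkir.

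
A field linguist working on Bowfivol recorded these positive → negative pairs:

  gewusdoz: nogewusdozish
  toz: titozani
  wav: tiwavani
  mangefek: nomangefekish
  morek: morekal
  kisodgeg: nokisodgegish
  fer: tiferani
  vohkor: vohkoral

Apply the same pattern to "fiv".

tifivani

fer and vohkor both end in -r yet inflect differently (tiferani, vohkoral), so the final letter is not what conditions the rule; the number of vowels is.
"fiv" has 1 vowel. The stems with 1 vowel (wav → tiwavani, fer → tiferani, toz → titozani) add ti- … -ani around the stem.
So fiv → tifivani.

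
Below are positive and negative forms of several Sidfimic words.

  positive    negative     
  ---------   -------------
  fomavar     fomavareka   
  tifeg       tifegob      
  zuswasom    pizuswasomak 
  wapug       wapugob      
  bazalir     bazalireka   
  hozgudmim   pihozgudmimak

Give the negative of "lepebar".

lepebareka

hozgudmim and bazalir both have last vowel 'i' yet inflect differently (pihozgudmimak, bazalireka), so the last vowel is not what conditions the rule; the final letter is.
"lepebar" ends in -r. The stems ending in -r (bazalir → bazalireka, fomavar → fomavareka) add -eka.
The other patterns: stems ending in -m add pi- … -ak around the stem; stems ending in -g add -ob.
So lepebar → lepebareka.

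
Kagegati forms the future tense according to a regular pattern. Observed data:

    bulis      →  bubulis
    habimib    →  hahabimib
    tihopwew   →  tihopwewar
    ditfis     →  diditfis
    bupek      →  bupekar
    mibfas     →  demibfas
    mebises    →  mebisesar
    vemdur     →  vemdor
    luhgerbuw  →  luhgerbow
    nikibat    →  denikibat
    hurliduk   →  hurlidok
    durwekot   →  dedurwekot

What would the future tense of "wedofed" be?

wedofedar

bulis and mebises both end in -s yet inflect differently (bubulis, mebisesar), so the final letter is not what conditions the rule; the last vowel is.
"wedofed" has last vowel 'e'. The stems whose last vowel is 'e' (mebises → mebisesar, bupek → bupekar, tihopwew → tihopwewar) add -ar.
The other patterns: stems whose last vowel is 'i' repeat the first consonant+vowel as a prefix; stems whose last vowel is 'u' change the last vowel to 'o'; stems whose last vowel is 'a' or 'o' add the prefix de-.
So wedofed → wedofedar.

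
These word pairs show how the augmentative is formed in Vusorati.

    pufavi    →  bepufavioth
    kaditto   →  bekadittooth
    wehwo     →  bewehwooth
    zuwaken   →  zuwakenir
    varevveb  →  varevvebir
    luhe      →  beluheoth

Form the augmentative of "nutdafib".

nutdafibir

luhe and varevveb both have last vowel 'e' yet inflect differently (beluheoth, varevvebir), so the last vowel is not what conditions the rule; whether the stem ends in a vowel or a consonant is.
"nutdafib" ends in a consonant. The stems ending in a consonant (varevveb → varevvebir, zuwaken → zuwakenir) add -ir.
The other pattern: stems ending in a vowel add be- … -oth around the stem.
So nutdafib → nutdafibir.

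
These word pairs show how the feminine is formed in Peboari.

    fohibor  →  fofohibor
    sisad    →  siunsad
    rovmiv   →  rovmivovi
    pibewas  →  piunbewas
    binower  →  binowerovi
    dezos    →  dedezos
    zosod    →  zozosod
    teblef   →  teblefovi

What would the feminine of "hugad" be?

fohibor and binower both end in -r yet inflect differently (fofohibor, binowerovi), so the final letter is not what conditions the rule; the last vowel is.
"hugad" has last vowel 'a'. The stems whose last vowel is 'a' (pibewas → piunbewas, sisad → siunsad) insert -un- after the first vowel.
The other patterns: stems whose last vowel is 'o' repeat the first consonant+vowel as a prefix; stems whose last vowel is 'e' or 'i' add -ovi.
So hugad → huungad.

huungad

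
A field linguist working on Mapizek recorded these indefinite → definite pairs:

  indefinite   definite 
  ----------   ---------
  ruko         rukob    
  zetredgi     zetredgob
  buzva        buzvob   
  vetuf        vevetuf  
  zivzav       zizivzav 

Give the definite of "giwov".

buzva and zivzav both have last vowel 'a' yet inflect differently (buzvob, zizivzav), so the last vowel is not what conditions the rule; whether the stem ends in a vowel or a consonant is.
"giwov" ends in a consonant. The stems ending in a consonant (vetuf → vevetuf, zivzav → zizivzav) repeat the first consonant+vowel as a prefix.
So giwov → gigiwov.

gigiwov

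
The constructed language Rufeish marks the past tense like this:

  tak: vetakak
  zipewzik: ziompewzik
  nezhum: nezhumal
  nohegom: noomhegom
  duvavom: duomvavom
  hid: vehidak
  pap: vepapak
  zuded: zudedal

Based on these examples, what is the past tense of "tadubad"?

hid and zuded both end in -d yet inflect differently (vehidak, zudedal), so the final letter is not what conditions the rule; the number of vowels is.
"tadubad" has 3 vowels. The stems with 3 vowels (zipewzik → ziompewzik, duvavom → duomvavom, nohegom → noomhegom) insert -om- after the first vowel.
The other patterns: stems with 1 vowel add ve- … -ak around the stem; stems with 2 vowels add -al.
So tadubad → taomdubad.

taomdubad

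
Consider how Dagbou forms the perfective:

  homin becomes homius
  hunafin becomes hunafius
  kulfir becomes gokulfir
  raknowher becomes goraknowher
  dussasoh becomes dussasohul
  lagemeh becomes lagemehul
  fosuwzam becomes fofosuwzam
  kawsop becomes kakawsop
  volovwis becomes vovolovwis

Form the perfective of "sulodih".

homin and kulfir both have last vowel 'i' yet inflect differently (homius, gokulfir), so the last vowel is not what conditions the rule; the final letter is.
"sulodih" ends in -h. The stems ending in -h (dussasoh → dussasohul, lagemeh → lagemehul) add -ul.
So sulodih → sulodihul.

sulodihul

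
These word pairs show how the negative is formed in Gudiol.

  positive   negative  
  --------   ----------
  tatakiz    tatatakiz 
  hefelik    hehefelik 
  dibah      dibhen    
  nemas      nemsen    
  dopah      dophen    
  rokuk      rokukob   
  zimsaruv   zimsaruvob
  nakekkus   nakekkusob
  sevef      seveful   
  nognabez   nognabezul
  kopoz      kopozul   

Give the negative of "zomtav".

zomtven

"zomtav" has last vowel 'a'. The stems whose last vowel is 'a' (dibah → dibhen, nemas → nemsen, dopah → dophen) delete the last vowel and add -en.
The other patterns: stems whose last vowel is 'i' repeat the first consonant+vowel as a prefix; stems whose last vowel is 'u' add -ob; stems whose last vowel is 'e' or 'o' add -ul.
So zomtav → zomtven.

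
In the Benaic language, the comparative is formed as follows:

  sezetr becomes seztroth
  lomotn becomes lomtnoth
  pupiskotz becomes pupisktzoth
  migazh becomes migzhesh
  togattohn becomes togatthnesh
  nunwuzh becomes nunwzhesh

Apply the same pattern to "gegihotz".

gegihtzoth

lomotn and togattohn both end in -n yet inflect differently (lomtnoth, togatthnesh), so the final letter is not what conditions the rule; the second-to-last letter is.
"gegihotz" has second-to-last letter 't'. The stems whose second-to-last letter is 't' (sezetr → seztroth, lomotn → lomtnoth, pupiskotz → pupisktzoth) delete the last vowel and add -oth.
The other pattern: stems whose second-to-last letter is 'h' or 'z' delete the last vowel and add -esh.
So gegihotz → gegihtzoth.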